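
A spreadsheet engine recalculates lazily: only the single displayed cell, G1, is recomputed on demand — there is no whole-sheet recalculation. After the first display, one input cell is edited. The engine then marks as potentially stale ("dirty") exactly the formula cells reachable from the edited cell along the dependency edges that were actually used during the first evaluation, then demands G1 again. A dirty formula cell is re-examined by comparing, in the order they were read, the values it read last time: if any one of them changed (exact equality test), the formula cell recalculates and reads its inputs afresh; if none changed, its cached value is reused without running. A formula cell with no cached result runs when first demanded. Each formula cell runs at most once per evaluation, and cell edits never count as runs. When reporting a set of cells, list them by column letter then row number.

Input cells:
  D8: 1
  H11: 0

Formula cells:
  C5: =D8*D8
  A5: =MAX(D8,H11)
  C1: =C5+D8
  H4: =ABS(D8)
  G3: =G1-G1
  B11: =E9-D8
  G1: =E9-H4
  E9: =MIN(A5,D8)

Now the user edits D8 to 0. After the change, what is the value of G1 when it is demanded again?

First evaluation (everything demanded from the output):
  A5 = MAX(1, 0) = 1
  E9 = MIN(1, 1) = 1
  H4 = ABS(1) = 1
  G1 = 1 - 1 = 0

Propagation after the edit:
  A5: runs — D8 1->0; result 0.
  E9: runs — A5 1->0; D8 1->0; result 0.
  H4: runs — D8 1->0; result 0.
  G1: runs — E9 1->0; H4 1->0; result 0 (same value as before).

New value of G1: 0.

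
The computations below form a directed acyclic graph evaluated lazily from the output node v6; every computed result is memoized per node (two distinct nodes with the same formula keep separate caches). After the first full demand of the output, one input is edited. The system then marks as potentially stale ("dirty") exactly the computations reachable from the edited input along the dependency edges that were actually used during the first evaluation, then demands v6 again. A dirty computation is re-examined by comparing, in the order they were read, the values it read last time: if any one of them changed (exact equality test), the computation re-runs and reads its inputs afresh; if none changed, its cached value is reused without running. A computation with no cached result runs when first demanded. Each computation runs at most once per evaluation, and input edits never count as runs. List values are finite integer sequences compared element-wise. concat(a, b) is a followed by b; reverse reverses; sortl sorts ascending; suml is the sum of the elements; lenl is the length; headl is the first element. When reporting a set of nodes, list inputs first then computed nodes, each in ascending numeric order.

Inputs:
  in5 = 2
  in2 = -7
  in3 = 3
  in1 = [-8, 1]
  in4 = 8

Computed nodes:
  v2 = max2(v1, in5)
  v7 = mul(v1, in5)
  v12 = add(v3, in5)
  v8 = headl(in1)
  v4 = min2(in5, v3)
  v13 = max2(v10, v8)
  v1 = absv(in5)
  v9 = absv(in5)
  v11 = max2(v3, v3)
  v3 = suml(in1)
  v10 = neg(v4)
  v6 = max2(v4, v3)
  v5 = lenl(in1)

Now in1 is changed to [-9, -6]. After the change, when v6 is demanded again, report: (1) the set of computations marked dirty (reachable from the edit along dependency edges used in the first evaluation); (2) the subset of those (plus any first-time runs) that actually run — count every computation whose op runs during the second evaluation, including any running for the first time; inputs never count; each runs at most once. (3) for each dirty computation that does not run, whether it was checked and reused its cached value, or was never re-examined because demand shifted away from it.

The edit dirties: v3, v4, v6.
3 computations run: v3, v4, v6.
No dirty computation escaped a run.

First demand of the output computes:
  v3 = suml([-8, 1]) = -7
  v4 = min2(2, -7) = -7
  v6 = max2(-7, -7) = -7

After the edit, cleaning proceeds:
  v3: a read changed (in1 [-8, 1]->[-9, -6]) — executes, giving -15.
  v4: a read changed (v3 -7->-15) — executes, giving -15.
  v6: a read changed (v4 -7->-15; v3 -7->-15) — executes, giving -15.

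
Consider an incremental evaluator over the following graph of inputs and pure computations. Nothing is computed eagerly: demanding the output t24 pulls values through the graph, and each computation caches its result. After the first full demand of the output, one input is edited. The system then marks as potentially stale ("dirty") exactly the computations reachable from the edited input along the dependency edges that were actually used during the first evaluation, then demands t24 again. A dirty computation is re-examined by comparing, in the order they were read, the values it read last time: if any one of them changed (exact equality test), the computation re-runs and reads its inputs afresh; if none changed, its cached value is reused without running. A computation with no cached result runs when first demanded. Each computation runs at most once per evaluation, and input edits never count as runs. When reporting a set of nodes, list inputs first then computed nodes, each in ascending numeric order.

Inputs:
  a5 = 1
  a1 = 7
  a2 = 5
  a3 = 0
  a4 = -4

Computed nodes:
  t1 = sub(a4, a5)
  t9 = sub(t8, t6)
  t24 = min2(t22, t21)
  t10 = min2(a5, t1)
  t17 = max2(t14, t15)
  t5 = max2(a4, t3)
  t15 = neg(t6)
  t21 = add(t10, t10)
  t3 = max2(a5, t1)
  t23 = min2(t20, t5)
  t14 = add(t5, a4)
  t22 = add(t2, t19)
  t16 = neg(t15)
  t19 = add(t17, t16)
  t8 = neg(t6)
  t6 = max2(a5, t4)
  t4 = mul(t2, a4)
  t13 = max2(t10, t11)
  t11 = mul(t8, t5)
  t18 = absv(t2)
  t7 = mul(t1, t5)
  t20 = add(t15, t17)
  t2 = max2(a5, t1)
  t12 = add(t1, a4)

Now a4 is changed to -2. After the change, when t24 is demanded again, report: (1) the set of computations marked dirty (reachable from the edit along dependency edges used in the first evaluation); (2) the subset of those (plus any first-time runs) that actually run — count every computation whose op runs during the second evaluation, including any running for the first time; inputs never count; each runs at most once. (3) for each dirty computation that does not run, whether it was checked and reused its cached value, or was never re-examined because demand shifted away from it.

Initial pass — values computed on the first demand:
  t1 = sub(-4, 1) = -5
  t2 = max2(1, -5) = 1
  t3 = max2(1, -5) = 1
  t4 = mul(1, -4) = -4
  t5 = max2(-4, 1) = 1
  t6 = max2(1, -4) = 1
  t10 = min2(1, -5) = -5
  t14 = add(1, -4) = -3
  t15 = neg(1) = -1
  t16 = neg(-1) = 1
  t17 = max2(-3, -1) = -1
  t19 = add(-1, 1) = 0
  t21 = add(-5, -5) = -10
  t22 = add(1, 0) = 1
  t24 = min2(1, -10) = -10

Second demand — change propagation:
  t1: re-runs because a4 -4->-2; new result -3.
  t2: re-runs because t1 -5->-3; new result 1 (unchanged).
  t3: re-runs because t1 -5->-3; new result 1 (unchanged).
  t4: re-runs because a4 -4->-2; new result -2.
  t5: re-runs because a4 -4->-2; new result 1 (unchanged).
  t6: re-runs because t4 -4->-2; new result 1 (unchanged).
  t10: re-runs because t1 -5->-3; new result -3.
  t14: re-runs because a4 -4->-2; new result -1.
  t15: re-examined; everything it read last time is the same (t6 unchanged) — cache -1 kept, no run.
  t16: re-examined; everything it read last time is the same (t15 unchanged) — cache 1 kept, no run.
  t17: re-runs because t14 -3->-1; new result -1 (unchanged).
  t19: re-examined; everything it read last time is the same (t17 unchanged, t16 unchanged) — cache 0 kept, no run.
  t21: re-runs because t10 -5->-3; t10 -5->-3; new result -6.
  t22: re-examined; everything it read last time is the same (t2 unchanged, t19 unchanged) — cache 1 kept, no run.
  t24: re-runs because t21 -10->-6; new result -6.

The important point: at t15 every value read last time is unchanged, so the dirty flag clears without a run.

Dirty set: t1, t2, t3, t4, t5, t6, t10, t14, t15, t16, t17, t19, t21, t22, t24.
Run set: t1, t2, t3, t4, t5, t6, t10, t14, t17, t21, t24 (11 run).
Re-examined without running (cache reused): t15, t16, t19, t22.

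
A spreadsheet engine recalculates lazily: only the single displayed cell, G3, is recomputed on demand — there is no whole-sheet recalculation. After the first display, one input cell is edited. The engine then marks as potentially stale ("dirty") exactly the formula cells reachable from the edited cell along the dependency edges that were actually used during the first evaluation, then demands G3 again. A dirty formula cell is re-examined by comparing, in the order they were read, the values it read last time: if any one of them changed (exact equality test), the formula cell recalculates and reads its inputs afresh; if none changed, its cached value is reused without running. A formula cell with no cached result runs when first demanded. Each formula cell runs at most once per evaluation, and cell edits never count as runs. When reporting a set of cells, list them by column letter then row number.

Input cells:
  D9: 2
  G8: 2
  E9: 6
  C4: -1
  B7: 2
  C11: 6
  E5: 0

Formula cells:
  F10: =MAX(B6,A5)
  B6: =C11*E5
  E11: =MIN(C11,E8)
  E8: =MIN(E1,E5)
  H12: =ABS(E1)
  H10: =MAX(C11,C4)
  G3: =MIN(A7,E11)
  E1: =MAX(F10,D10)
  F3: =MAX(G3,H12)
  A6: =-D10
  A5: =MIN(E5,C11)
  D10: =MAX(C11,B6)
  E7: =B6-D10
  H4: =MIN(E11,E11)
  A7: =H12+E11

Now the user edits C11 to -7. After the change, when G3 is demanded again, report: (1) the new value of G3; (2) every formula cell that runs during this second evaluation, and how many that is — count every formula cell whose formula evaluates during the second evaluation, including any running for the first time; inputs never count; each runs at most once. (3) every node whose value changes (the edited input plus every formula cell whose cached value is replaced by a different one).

First evaluation (everything demanded from the output):
  A5 = MIN(0, 6) = 0
  B6 = 6 * 0 = 0
  D10 = MAX(6, 0) = 6
  F10 = MAX(0, 0) = 0
  E1 = MAX(0, 6) = 6
  E8 = MIN(6, 0) = 0
  E11 = MIN(6, 0) = 0
  H12 = ABS(6) = 6
  A7 = 6 + 0 = 6
  G3 = MIN(6, 0) = 0

Propagation after the edit:
  A5: runs — C11 6->-7; result -7.
  B6: runs — C11 6->-7; result 0 (same value as before).
  D10: runs — C11 6->-7; result 0.
  F10: runs — A5 0->-7; result 0 (same value as before).
  E1: runs — D10 6->0; result 0.
  E8: runs — E1 6->0; result 0 (same value as before).
  E11: runs — C11 6->-7; result -7.
  H12: runs — E1 6->0; result 0.
  A7: runs — H12 6->0; E11 0->-7; result -7.
  G3: runs — A7 6->-7; E11 0->-7; result -7.

New value of G3: -7.
Formula cells that run: A5, A7, B6, D10, E1, E8, E11, F10, G3, H12 — 10 in total.
Values that change: A5, A7, C11, D10, E1, E11, G3, H12.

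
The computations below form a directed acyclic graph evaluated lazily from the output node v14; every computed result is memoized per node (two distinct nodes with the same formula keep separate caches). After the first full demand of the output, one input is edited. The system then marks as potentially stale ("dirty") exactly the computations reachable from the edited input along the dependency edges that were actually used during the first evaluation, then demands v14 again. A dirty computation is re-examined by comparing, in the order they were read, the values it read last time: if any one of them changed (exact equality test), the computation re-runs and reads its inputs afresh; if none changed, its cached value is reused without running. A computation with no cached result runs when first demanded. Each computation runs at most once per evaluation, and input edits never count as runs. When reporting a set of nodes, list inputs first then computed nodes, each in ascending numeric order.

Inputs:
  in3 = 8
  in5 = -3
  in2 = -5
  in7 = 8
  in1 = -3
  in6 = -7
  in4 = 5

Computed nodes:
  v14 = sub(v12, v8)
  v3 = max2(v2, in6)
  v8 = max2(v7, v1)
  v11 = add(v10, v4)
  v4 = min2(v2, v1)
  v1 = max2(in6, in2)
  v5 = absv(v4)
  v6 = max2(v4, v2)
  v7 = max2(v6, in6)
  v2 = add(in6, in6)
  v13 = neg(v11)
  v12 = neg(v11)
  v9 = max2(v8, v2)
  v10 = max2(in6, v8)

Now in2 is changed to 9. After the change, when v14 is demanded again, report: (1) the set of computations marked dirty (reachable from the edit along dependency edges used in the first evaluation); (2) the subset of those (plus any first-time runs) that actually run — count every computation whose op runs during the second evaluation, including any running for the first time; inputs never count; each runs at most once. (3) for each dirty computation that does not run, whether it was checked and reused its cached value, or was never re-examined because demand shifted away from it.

First demand of the output computes:
  v1 = max2(-7, -5) = -5
  v2 = add(-7, -7) = -14
  v4 = min2(-14, -5) = -14
  v6 = max2(-14, -14) = -14
  v7 = max2(-14, -7) = -7
  v8 = max2(-7, -5) = -5
  v10 = max2(-7, -5) = -5
  v11 = add(-5, -14) = -19
  v12 = neg(-19) = 19
  v14 = sub(19, -5) = 24

After the edit, cleaning proceeds:
  v1: a read changed (in2 -5->9) — executes, giving 9.
  v4: a read changed (v1 -5->9) — executes, giving -14 — identical to its old value.
  v6: dirty, but its reads are unchanged (v4 unchanged, v2 unchanged); cached -14 stands.
  v7: dirty, but its reads are unchanged (v6 unchanged, in6 unchanged); cached -7 stands.
  v8: a read changed (v1 -5->9) — executes, giving 9.
  v10: a read changed (v8 -5->9) — executes, giving 9.
  v11: a read changed (v10 -5->9) — executes, giving -5.
  v12: a read changed (v11 -19->-5) — executes, giving 5.
  v14: a read changed (v12 19->5; v8 -5->9) — executes, giving -4.

Note where the cutoff bites: v6 is checked, finds nothing changed, and keeps its cache.

The edit dirties: v1, v4, v6, v7, v8, v10, v11, v12, v14.
7 computations run: v1, v4, v8, v10, v11, v12, v14.
Cache hits after checking: v6, v7.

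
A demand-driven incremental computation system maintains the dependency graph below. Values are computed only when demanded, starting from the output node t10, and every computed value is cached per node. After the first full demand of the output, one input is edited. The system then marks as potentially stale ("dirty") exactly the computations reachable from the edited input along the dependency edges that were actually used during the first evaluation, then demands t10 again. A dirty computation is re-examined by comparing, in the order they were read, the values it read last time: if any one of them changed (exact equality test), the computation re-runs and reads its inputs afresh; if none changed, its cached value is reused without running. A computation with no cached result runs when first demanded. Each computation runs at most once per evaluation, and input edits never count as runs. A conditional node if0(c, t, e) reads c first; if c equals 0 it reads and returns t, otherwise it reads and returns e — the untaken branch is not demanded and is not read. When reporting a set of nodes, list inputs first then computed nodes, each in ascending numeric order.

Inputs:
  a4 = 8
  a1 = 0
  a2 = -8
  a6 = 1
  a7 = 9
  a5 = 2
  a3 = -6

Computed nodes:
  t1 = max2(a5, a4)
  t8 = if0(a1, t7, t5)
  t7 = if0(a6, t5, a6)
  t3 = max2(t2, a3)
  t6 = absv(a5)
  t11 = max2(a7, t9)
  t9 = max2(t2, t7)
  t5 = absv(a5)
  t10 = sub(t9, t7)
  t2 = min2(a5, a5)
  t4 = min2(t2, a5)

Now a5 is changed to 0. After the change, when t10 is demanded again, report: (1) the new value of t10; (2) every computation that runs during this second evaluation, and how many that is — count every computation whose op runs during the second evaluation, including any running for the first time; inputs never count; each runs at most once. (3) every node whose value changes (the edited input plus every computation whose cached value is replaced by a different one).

First evaluation (everything demanded from the output):
  t2 = min2(2, 2) = 2
  t7 = if0(a6=1 -> else branch a6) = 1
  t9 = max2(2, 1) = 2
  t10 = sub(2, 1) = 1

Propagation after the edit:
  t2: runs — a5 2->0; a5 2->0; result 0.
  t9: runs — t2 2->0; result 1.
  t10: runs — t9 2->1; result 0.

New value of t10: 0.
Computations that run: t2, t9, t10 — 3 in total.
Values that change: a5, t2, t9, t10.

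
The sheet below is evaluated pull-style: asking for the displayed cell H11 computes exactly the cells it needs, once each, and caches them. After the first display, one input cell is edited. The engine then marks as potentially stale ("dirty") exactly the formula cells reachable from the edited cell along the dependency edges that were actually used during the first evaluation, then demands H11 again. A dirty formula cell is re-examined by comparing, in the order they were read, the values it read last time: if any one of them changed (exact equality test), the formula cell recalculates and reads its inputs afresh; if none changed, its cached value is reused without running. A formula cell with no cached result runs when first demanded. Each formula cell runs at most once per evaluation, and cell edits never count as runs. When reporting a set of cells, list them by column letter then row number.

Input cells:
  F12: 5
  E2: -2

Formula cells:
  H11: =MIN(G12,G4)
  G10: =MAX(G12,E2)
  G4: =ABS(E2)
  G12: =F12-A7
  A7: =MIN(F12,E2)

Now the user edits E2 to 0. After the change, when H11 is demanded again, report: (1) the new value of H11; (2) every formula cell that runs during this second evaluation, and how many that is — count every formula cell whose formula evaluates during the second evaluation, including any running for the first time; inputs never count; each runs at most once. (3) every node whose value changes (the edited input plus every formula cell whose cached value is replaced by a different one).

Demanding H11 again yields 0.
4 formula cells run: A7, G4, G12, H11.
The nodes whose values change: A7, E2, G4, G12, H11.

First demand of the output computes:
  A7 = MIN(5, -2) = -2
  G4 = ABS(-2) = 2
  G12 = 5 - -2 = 7
  H11 = MIN(7, 2) = 2

After the edit, cleaning proceeds:
  A7: a read changed (E2 -2->0) — executes, giving 0.
  G4: a read changed (E2 -2->0) — executes, giving 0.
  G12: a read changed (A7 -2->0) — executes, giving 5.
  H11: a read changed (G12 7->5; G4 2->0) — executes, giving 0.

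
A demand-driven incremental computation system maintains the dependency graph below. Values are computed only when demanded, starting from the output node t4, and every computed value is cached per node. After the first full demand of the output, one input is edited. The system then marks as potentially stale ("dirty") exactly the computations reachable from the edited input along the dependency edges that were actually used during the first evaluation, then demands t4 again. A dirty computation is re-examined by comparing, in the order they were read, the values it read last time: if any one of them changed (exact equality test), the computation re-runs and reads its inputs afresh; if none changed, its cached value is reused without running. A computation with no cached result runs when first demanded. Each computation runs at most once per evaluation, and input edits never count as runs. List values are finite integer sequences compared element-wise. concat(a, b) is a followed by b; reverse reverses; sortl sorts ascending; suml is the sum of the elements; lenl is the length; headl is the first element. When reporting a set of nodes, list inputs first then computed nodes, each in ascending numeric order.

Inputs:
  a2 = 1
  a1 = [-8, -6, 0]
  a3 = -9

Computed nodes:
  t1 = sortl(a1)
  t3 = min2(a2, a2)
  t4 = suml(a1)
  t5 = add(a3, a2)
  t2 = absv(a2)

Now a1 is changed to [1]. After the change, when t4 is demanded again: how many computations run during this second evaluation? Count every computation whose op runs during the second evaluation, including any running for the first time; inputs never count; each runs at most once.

Computations that run: t4 — 1 in total.

First evaluation (everything demanded from the output):
  t4 = suml([-8, -6, 0]) = -14

Propagation after the edit:
  t4: runs — a1 [-8, -6, 0]->[1]; result 1.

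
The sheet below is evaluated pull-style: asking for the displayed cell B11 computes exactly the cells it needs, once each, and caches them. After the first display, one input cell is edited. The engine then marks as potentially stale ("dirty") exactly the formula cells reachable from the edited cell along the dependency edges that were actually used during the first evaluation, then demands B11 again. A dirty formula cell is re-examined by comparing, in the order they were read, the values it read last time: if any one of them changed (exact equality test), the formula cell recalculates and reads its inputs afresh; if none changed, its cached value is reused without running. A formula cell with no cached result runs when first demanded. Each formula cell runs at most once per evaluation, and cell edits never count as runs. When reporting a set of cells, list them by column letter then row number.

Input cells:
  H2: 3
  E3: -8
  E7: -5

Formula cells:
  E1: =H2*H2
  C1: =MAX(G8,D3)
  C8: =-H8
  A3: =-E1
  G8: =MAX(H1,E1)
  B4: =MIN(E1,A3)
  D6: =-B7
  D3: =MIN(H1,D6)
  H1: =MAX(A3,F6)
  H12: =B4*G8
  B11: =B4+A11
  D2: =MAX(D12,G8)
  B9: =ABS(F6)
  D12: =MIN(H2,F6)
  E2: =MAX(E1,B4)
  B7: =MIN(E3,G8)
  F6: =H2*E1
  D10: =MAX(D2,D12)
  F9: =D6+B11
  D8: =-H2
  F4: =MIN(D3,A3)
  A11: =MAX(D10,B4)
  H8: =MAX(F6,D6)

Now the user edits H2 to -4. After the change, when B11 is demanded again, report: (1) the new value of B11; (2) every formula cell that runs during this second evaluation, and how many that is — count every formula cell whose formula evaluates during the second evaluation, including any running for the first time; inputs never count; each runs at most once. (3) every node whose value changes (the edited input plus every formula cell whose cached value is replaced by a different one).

First demand of the output computes:
  E1 = 3 * 3 = 9
  A3 = -(9) = -9
  B4 = MIN(9, -9) = -9
  F6 = 3 * 9 = 27
  D12 = MIN(3, 27) = 3
  H1 = MAX(-9, 27) = 27
  G8 = MAX(27, 9) = 27
  D2 = MAX(3, 27) = 27
  D10 = MAX(27, 3) = 27
  A11 = MAX(27, -9) = 27
  B11 = -9 + 27 = 18

After the edit, cleaning proceeds:
  E1: a read changed (H2 3->-4; H2 3->-4) — executes, giving 16.
  A3: a read changed (E1 9->16) — executes, giving -16.
  B4: a read changed (E1 9->16; A3 -9->-16) — executes, giving -16.
  F6: a read changed (H2 3->-4; E1 9->16) — executes, giving -64.
  D12: a read changed (H2 3->-4; F6 27->-64) — executes, giving -64.
  H1: a read changed (A3 -9->-16; F6 27->-64) — executes, giving -16.
  G8: a read changed (H1 27->-16; E1 9->16) — executes, giving 16.
  D2: a read changed (D12 3->-64; G8 27->16) — executes, giving 16.
  D10: a read changed (D2 27->16; D12 3->-64) — executes, giving 16.
  A11: a read changed (D10 27->16; B4 -9->-16) — executes, giving 16.
  B11: a read changed (B4 -9->-16; A11 27->16) — executes, giving 0.

Demanding B11 again yields 0.
11 formula cells run: A3, A11, B4, B11, D2, D10, D12, E1, F6, G8, H1.
The nodes whose values change: A3, A11, B4, B11, D2, D10, D12, E1, F6, G8, H1, H2.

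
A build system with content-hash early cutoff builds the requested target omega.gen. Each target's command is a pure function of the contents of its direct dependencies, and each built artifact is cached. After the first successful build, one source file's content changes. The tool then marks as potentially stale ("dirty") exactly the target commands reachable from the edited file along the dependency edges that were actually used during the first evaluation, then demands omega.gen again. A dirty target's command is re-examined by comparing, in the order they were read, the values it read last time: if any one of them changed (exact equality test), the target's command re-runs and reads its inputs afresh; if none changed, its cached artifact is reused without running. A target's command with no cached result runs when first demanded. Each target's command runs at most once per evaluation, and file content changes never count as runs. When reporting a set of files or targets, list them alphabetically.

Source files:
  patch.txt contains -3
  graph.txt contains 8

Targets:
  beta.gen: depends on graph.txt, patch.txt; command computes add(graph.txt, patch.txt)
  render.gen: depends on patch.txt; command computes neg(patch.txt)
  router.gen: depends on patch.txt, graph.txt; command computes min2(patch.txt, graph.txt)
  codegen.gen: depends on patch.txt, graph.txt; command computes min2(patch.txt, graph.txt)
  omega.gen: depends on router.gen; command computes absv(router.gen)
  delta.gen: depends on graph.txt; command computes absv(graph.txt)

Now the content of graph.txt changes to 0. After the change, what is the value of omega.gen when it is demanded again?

First evaluation (everything demanded from the output):
  router.gen = min2(-3, 8) = -3
  omega.gen = absv(-3) = 3

Propagation after the edit:
  router.gen: runs — graph.txt 8->0; result -3 (same value as before).
  omega.gen: checked — values it read are unchanged (router.gen unchanged); reused cached 3 without running.

Key observation: the change is absorbed at router.gen — it re-runs but produces the same value, and the output's value is unchanged.

New value of omega.gen: 3.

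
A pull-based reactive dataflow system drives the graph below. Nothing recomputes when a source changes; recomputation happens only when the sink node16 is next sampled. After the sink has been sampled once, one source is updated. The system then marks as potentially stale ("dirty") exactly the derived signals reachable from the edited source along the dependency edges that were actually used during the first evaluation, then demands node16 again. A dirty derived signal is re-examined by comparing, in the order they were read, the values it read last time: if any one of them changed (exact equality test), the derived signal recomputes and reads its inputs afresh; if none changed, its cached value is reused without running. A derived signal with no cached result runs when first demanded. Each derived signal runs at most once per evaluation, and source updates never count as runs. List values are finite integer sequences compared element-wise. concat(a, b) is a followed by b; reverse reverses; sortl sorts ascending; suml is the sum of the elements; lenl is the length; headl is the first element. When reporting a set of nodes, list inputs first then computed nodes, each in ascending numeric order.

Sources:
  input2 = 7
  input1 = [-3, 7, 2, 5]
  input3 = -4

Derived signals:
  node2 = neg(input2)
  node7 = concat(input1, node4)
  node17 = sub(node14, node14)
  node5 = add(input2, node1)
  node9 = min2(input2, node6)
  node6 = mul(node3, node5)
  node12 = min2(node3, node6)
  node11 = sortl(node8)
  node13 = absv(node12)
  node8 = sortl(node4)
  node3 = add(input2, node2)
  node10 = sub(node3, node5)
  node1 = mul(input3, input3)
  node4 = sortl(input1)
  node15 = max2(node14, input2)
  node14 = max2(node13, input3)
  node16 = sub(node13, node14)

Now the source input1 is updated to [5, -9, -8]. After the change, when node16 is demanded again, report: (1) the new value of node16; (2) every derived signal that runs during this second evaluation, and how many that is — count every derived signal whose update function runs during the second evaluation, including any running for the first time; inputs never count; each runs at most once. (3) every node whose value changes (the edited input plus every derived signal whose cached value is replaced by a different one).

First evaluation (everything demanded from the output):
  node1 = mul(-4, -4) = 16
  node2 = neg(7) = -7
  node3 = add(7, -7) = 0
  node5 = add(7, 16) = 23
  node6 = mul(0, 23) = 0
  node12 = min2(0, 0) = 0
  node13 = absv(0) = 0
  node14 = max2(0, -4) = 0
  node16 = sub(0, 0) = 0

Propagation after the edit:
  input1 feeds no computation that the output demands — nothing is marked dirty and nothing runs.

Key observation: input1 is never demanded by the output, so the edit triggers no recomputation at all.

New value of node16: 0.
Derived signals that run: none — 0 in total.
Values that change: input1.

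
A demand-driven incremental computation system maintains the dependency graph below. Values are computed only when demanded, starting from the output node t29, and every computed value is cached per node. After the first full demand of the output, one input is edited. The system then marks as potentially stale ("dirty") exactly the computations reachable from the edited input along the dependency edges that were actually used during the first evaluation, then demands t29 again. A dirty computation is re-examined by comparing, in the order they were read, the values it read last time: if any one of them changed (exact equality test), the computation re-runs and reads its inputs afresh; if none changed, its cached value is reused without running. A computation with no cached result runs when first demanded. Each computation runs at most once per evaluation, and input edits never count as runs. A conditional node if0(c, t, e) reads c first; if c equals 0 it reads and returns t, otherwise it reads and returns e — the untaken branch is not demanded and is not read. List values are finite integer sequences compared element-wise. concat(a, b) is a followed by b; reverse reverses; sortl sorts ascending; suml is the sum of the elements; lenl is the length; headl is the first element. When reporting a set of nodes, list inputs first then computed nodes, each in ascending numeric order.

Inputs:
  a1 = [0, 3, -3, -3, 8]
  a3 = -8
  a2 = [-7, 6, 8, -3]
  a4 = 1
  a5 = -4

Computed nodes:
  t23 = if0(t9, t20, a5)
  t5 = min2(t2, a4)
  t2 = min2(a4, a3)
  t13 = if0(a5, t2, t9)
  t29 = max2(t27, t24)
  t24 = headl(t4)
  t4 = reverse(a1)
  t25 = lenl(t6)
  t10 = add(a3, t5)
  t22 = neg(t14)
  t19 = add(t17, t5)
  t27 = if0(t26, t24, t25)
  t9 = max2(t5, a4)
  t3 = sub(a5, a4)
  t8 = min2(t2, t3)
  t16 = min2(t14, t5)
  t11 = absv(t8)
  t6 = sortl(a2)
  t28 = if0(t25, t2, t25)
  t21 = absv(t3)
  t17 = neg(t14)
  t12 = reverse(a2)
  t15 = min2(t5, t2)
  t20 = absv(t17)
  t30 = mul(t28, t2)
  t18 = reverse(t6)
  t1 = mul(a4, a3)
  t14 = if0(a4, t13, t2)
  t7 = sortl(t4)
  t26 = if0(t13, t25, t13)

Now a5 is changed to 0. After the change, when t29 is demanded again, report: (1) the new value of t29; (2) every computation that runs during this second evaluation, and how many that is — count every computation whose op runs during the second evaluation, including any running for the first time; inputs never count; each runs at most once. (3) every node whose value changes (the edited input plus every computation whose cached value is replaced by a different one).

New value of t29: 8.
Computations that run: t13, t26, t27 — 3 in total.
Values that change: a5, t13, t26.
Key observation: the change is absorbed at t27 — it re-runs but produces the same value, and the output's value is unchanged.

First evaluation (everything demanded from the output):
  t2 = min2(1, -8) = -8
  t4 = reverse([0, 3, -3, -3, 8]) = [8, -3, -3, 3, 0]
  t5 = min2(-8, 1) = -8
  t6 = sortl([-7, 6, 8, -3]) = [-7, -3, 6, 8]
  t9 = max2(-8, 1) = 1
  t13 = if0(a5=-4 -> else branch t9) = 1
  t24 = headl([8, -3, -3, 3, 0]) = 8
  t25 = lenl([-7, -3, 6, 8]) = 4
  t26 = if0(t13=1 -> else branch t13) = 1
  t27 = if0(t26=1 -> else branch t25) = 4
  t29 = max2(4, 8) = 8

Propagation after the edit:
  t13: runs — a5 -4->0; result -8.
  t26: runs — t13 1->-8; t13 1->-8; result -8.
  t27: runs — t26 1->-8; result 4 (same value as before).
  t29: checked — values it read are unchanged (t27 unchanged, t24 unchanged); reused cached 8 without running.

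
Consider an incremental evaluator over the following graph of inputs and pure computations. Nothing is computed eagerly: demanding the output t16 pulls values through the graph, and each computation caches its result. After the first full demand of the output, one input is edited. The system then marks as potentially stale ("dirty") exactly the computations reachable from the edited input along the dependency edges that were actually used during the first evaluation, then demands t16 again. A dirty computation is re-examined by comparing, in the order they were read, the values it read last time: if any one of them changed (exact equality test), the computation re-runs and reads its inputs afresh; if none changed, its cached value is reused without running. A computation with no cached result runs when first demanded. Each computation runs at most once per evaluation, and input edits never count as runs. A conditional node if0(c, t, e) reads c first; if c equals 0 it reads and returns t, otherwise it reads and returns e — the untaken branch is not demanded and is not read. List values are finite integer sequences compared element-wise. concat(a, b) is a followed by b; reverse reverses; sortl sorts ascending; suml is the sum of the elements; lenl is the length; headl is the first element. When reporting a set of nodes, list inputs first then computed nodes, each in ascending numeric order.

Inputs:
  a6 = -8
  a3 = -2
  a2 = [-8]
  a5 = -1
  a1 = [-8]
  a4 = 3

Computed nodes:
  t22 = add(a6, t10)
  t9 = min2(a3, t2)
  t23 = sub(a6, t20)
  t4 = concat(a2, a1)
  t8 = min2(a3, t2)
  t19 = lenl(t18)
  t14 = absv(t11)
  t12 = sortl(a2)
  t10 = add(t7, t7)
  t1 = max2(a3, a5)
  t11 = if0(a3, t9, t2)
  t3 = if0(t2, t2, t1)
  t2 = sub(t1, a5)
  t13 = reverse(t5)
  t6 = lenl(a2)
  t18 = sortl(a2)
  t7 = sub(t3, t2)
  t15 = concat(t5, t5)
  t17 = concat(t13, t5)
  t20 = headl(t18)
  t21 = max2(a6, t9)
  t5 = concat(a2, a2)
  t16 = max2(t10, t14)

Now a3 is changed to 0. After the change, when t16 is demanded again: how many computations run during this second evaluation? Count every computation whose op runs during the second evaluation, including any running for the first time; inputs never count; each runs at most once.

Run set: t1, t2, t3, t7, t9, t10, t11, t16 (8 run).
The important point: the flipped condition pulls in fresh nodes; t9 runs for the first time.

Initial pass — values computed on the first demand:
  t1 = max2(-2, -1) = -1
  t2 = sub(-1, -1) = 0
  t3 = if0(t2=0 -> then branch t2) = 0
  t7 = sub(0, 0) = 0
  t10 = add(0, 0) = 0
  t11 = if0(a3=-2 -> else branch t2) = 0
  t14 = absv(0) = 0
  t16 = max2(0, 0) = 0

Second demand — change propagation:
  t1: re-runs because a3 -2->0; new result 0.
  t2: re-runs because t1 -1->0; new result 1.
  t3: re-runs because t2 0->1; t2 0->1; new result 0 (unchanged).
  t7: re-runs because t2 0->1; new result -1.
  t9: newly demanded (no cache) — executes and yields 0.
  t10: re-runs because t7 0->-1; t7 0->-1; new result -2.
  t11: re-runs because a3 -2->0; t2 0->1; new result 0 (unchanged).
  t14: re-examined; everything it read last time is the same (t11 unchanged) — cache 0 kept, no run.
  t16: re-runs because t10 0->-2; new result 0 (unchanged).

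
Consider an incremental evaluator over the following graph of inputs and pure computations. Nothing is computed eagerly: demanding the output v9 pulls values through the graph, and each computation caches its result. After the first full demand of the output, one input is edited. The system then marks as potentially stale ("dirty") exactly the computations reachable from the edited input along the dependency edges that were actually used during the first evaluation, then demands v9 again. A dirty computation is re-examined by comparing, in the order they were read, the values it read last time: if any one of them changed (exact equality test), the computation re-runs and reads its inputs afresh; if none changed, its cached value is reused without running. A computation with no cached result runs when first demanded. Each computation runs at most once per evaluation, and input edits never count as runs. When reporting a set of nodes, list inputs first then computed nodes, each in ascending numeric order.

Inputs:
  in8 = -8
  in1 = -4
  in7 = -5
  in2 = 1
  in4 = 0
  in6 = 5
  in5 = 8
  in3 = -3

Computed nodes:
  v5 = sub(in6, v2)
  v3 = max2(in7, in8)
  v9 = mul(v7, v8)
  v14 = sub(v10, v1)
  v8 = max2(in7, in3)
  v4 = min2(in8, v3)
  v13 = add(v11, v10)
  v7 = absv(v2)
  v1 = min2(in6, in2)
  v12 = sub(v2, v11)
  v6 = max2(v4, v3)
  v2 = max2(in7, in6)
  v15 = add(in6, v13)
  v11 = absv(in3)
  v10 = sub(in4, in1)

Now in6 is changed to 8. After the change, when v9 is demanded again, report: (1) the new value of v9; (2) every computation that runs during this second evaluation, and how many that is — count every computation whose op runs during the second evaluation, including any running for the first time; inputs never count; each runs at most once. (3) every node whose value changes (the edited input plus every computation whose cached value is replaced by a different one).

Initial pass — values computed on the first demand:
  v2 = max2(-5, 5) = 5
  v7 = absv(5) = 5
  v8 = max2(-5, -3) = -3
  v9 = mul(5, -3) = -15

Second demand — change propagation:
  v2: re-runs because in6 5->8; new result 8.
  v7: re-runs because v2 5->8; new result 8.
  v9: re-runs because v7 5->8; new result -24.

v9 now evaluates to -24.
Run set: v2, v7, v9 (3 run).
Changed values: in6, v2, v7, v9.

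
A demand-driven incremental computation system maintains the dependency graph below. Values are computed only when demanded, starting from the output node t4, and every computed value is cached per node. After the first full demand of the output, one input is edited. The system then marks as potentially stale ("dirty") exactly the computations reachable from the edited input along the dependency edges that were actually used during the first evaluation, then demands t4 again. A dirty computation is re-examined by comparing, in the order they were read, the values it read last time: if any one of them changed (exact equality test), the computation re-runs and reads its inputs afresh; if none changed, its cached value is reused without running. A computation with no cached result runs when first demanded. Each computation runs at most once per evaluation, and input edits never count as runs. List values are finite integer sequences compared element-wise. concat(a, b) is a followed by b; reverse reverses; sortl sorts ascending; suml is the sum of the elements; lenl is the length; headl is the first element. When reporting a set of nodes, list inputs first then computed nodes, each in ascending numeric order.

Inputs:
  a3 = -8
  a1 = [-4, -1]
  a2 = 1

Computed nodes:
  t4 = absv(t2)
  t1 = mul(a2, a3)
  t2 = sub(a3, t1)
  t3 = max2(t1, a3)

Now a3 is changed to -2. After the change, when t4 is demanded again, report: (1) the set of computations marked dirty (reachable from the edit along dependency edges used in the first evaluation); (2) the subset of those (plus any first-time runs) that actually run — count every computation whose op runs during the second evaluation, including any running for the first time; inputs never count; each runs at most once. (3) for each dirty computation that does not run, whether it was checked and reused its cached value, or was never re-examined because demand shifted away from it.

Marked dirty: t1, t2, t4.
Computations that run: t1, t2 — 2 in total.
Checked but reused from cache: t4.
Key observation: the change is absorbed at t2 — it re-runs but produces the same value, and the output's value is unchanged.

First evaluation (everything demanded from the output):
  t1 = mul(1, -8) = -8
  t2 = sub(-8, -8) = 0
  t4 = absv(0) = 0

Propagation after the edit:
  t1: runs — a3 -8->-2; result -2.
  t2: runs — a3 -8->-2; t1 -8->-2; result 0 (same value as before).
  t4: checked — values it read are unchanged (t2 unchanged); reused cached 0 without running.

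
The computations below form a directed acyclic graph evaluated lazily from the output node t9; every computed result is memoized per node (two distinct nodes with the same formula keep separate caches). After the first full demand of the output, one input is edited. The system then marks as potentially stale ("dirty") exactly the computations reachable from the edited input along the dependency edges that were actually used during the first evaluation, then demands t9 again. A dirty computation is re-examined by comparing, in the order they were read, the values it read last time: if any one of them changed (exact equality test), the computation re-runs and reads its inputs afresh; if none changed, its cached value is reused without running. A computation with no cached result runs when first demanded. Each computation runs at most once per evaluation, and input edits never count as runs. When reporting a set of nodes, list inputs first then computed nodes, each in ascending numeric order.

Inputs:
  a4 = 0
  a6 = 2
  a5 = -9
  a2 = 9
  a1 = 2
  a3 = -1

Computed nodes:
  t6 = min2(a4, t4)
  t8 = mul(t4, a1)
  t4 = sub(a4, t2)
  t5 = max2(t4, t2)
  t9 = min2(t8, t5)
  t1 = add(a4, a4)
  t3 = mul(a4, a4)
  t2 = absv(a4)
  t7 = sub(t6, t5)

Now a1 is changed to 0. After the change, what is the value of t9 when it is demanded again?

Demanding t9 again yields 0.
Note the absorption at t8: it re-runs yet its value is the same, leaving the output's value untouched.

First demand of the output computes:
  t2 = absv(0) = 0
  t4 = sub(0, 0) = 0
  t5 = max2(0, 0) = 0
  t8 = mul(0, 2) = 0
  t9 = min2(0, 0) = 0

After the edit, cleaning proceeds:
  t8: a read changed (a1 2->0) — executes, giving 0 — identical to its old value.
  t9: dirty, but its reads are unchanged (t8 unchanged, t5 unchanged); cached 0 stands.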